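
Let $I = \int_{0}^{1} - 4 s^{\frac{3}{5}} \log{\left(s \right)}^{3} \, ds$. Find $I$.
$\frac{1875}{512}$

Start from the elementary integral
$$J(a) = \int_{0}^{1} - 4 s^{a} \, ds = - \frac{4}{a + 1}.$$

Differentiating under the integral sign brings down a factor of $\ln s$:
$$\frac{dJ}{da} = \int_{0}^{1} - 4 s^{a} \log{\left(s \right)} \, ds = \frac{4}{\left(a + 1\right)^{2}}.$$

Repeating $3$ times in total — each differentiation brings down another $\ln s$ — gives
$$\frac{d^{3}J}{da^{3}} = \int_{0}^{1} - 4 s^{a} \log{\left(s \right)}^{3} \, ds = \frac{24}{\left(a + 1\right)^{4}},$$
and the integrand here is exactly the target integrand, so $I = \frac{24}{\left(a + 1\right)^{4}}$.

Setting $a = \frac{3}{5}$:
$$I = \frac{1875}{512}.$$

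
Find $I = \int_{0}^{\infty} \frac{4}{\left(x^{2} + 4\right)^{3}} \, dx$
$\frac{3 \pi}{128}$

Start from the standard arctangent integral
$$J(a) = \int_{0}^{\infty} \frac{4}{a^{2} + x^{2}} \, dx = \frac{2 \pi}{a}.$$

Differentiating under the integral sign with respect to $a$,
$$\frac{dJ}{da} = \int_{0}^{\infty} - \frac{8 a}{\left(a^{2} + x^{2}\right)^{2}} \, dx = - \frac{2 \pi}{a^{2}},$$
so $\int_{0}^{\infty} \frac{4}{\left(a^{2} + x^{2}\right)^{2}} \, dx = \frac{\pi}{a^{3}}$.

Repeating — each differentiation of $1/(x^2+a^2)^j$ produces $-2ja/(x^2+a^2)^{j+1}$ — and dividing through by $-2ja$ at each step yields, after $2$ differentiations in total,
$$\int_{0}^{\infty} \frac{4}{\left(a^{2} + x^{2}\right)^{3}} \, dx = \frac{3 \pi}{4 a^{5}}.$$

Setting $a = 2$:
$$I = \frac{3 \pi}{128}.$$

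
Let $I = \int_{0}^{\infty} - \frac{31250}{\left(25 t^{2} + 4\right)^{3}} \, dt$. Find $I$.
$- \frac{9375 \pi}{256}$

Start from the standard arctangent integral
$$J(a) = \int_{0}^{\infty} - \frac{2}{a^{2} + t^{2}} \, dt = - \frac{\pi}{a}.$$

Differentiating under the integral sign with respect to $a$,
$$\frac{dJ}{da} = \int_{0}^{\infty} \frac{4 a}{\left(a^{2} + t^{2}\right)^{2}} \, dt = \frac{\pi}{a^{2}},$$
so $\int_{0}^{\infty} - \frac{2}{\left(a^{2} + t^{2}\right)^{2}} \, dt = - \frac{\pi}{2 a^{3}}$.

Repeating — each differentiation of $1/(t^2+a^2)^j$ produces $-2ja/(t^2+a^2)^{j+1}$ — and dividing through by $-2ja$ at each step yields, after $2$ differentiations in total,
$$\int_{0}^{\infty} - \frac{2}{\left(a^{2} + t^{2}\right)^{3}} \, dt = - \frac{3 \pi}{8 a^{5}}.$$

Setting $a = \frac{2}{5}$:
$$I = - \frac{9375 \pi}{256}.$$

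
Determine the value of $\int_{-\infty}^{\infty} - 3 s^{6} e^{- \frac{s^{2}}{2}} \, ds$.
$- 45 \sqrt{2} \sqrt{\pi}$

Consider the simpler parametrised integral
$$J(a) = \int_{-\infty}^{\infty} - 3 e^{- a s^{2}} \, ds = - \frac{3 \sqrt{\pi}}{\sqrt{a}}.$$

Differentiating under the integral sign brings down a factor of $(-s^2)$:
$$\frac{dJ}{da} = \int_{-\infty}^{\infty} 3 s^{2} e^{- a s^{2}} \, ds = \frac{3 \sqrt{\pi}}{2 a^{\frac{3}{2}}}.$$

Repeating $3$ times in total — each differentiation brings down another $(-s^2)$ — gives
$$\frac{d^{3}J}{da^{3}} = \int_{-\infty}^{\infty} 3 s^{6} e^{- a s^{2}} \, ds = \frac{45 \sqrt{\pi}}{8 a^{\frac{7}{2}}},$$
and the integrand here is $(-1)^{3}$ times the target integrand, so $I = (-1)^{3}\,\frac{d^{3}J}{da^{3}} = - \frac{45 \sqrt{\pi}}{8 a^{\frac{7}{2}}}$.

Setting $a = \frac{1}{2}$:
$$I = - 45 \sqrt{2} \sqrt{\pi}.$$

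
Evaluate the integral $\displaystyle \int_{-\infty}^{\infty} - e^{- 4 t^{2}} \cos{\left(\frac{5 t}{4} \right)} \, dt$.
$- \frac{\sqrt{\pi}}{2 e^{\frac{25}{256}}}$

Define $I(b) = \int_{-\infty}^{\infty} - e^{- 4 t^{2}} \cos{\left(b t \right)} \, dt$.

Differentiating under the integral sign,
$$I'(b) = \int_{-\infty}^{\infty} t e^{- 4 t^{2}} \sin{\left(b t \right)} \, dt.$$

Integrate $\int_{-\infty}^{\infty} t \sin(b t)\, e^{- 4 t^{2}}\, dt$ by parts with $u = \sin(b t)$ and $dv = t\, e^{- 4 t^{2}}\, dt$, giving $v = - \frac{e^{- 4 t^{2}}}{8}$. The boundary term vanishes and
$$\int_{-\infty}^{\infty} t \sin(b t)\, e^{- 4 t^{2}}\, dt = \frac{b}{8} \int_{-\infty}^{\infty} \cos(b t)\, e^{- 4 t^{2}}\, dt,$$
so $I'(b) = - \frac{b}{8}\, I(b)$.

This is a separable first-order ODE; solving with the initial condition $I(0) = \int_{-\infty}^{\infty} - e^{- 4 t^{2}}\,dt = - \frac{\sqrt{\pi}}{2}$ gives
$$I(b) = - \frac{\sqrt{\pi} e^{- \frac{b^{2}}{16}}}{2}.$$

Setting $b = \frac{5}{4}$:
$$I = - \frac{\sqrt{\pi}}{2 e^{\frac{25}{256}}}.$$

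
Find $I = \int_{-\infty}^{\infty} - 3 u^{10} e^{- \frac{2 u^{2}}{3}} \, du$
$- \frac{688905 \sqrt{6} \sqrt{\pi}}{2048}$

Consider the simpler parametrised integral
$$J(a) = \int_{-\infty}^{\infty} - 3 e^{- a u^{2}} \, du = - \frac{3 \sqrt{\pi}}{\sqrt{a}}.$$

Differentiating under the integral sign brings down a factor of $(-u^2)$:
$$\frac{dJ}{da} = \int_{-\infty}^{\infty} 3 u^{2} e^{- a u^{2}} \, du = \frac{3 \sqrt{\pi}}{2 a^{\frac{3}{2}}}.$$

Repeating $5$ times in total — each differentiation brings down another $(-u^2)$ — gives
$$\frac{d^{5}J}{da^{5}} = \int_{-\infty}^{\infty} 3 u^{10} e^{- a u^{2}} \, du = \frac{2835 \sqrt{\pi}}{32 a^{\frac{11}{2}}},$$
and the integrand here is $(-1)^{5}$ times the target integrand, so $I = (-1)^{5}\,\frac{d^{5}J}{da^{5}} = - \frac{2835 \sqrt{\pi}}{32 a^{\frac{11}{2}}}$.

Setting $a = \frac{2}{3}$:
$$I = - \frac{688905 \sqrt{6} \sqrt{\pi}}{2048}.$$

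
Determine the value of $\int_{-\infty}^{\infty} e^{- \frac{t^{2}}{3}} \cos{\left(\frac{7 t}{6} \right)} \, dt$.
$\frac{\sqrt{3} \sqrt{\pi}}{e^{\frac{49}{48}}}$

Treat the cosine frequency as a parameter and define $I(b) = \int_{-\infty}^{\infty} e^{- \frac{t^{2}}{3}} \cos{\left(b t \right)} \, dt$.

Differentiating under the integral sign,
$$I'(b) = \int_{-\infty}^{\infty} - t e^{- \frac{t^{2}}{3}} \sin{\left(b t \right)} \, dt.$$

Integrate $\int_{-\infty}^{\infty} t \sin(b t)\, e^{- \frac{t^{2}}{3}}\, dt$ by parts with $u = \sin(b t)$ and $dv = t\, e^{- \frac{t^{2}}{3}}\, dt$, giving $v = - \frac{3 e^{- \frac{t^{2}}{3}}}{2}$. The boundary term vanishes and
$$\int_{-\infty}^{\infty} t \sin(b t)\, e^{- \frac{t^{2}}{3}}\, dt = \frac{3 b}{2} \int_{-\infty}^{\infty} \cos(b t)\, e^{- \frac{t^{2}}{3}}\, dt,$$
so $I'(b) = - \frac{3 b}{2}\, I(b)$.

This is a separable first-order ODE; solving with the initial condition $I(0) = \int_{-\infty}^{\infty} e^{- \frac{t^{2}}{3}}\,dt = \sqrt{3} \sqrt{\pi}$ gives
$$I(b) = \sqrt{3} \sqrt{\pi} e^{- \frac{3 b^{2}}{4}}.$$

Setting $b = \frac{7}{6}$:
$$I = \frac{\sqrt{3} \sqrt{\pi}}{e^{\frac{49}{48}}}.$$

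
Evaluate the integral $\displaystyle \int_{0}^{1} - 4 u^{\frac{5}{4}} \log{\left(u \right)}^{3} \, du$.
$\frac{2048}{2187}$

Start from the elementary integral
$$J(a) = \int_{0}^{1} - 4 u^{a} \, du = - \frac{4}{a + 1}.$$

Differentiating under the integral sign brings down a factor of $\ln u$:
$$\frac{dJ}{da} = \int_{0}^{1} - 4 u^{a} \log{\left(u \right)} \, du = \frac{4}{\left(a + 1\right)^{2}}.$$

Repeating $3$ times in total — each differentiation brings down another $\ln u$ — gives
$$\frac{d^{3}J}{da^{3}} = \int_{0}^{1} - 4 u^{a} \log{\left(u \right)}^{3} \, du = \frac{24}{\left(a + 1\right)^{4}},$$
and the integrand here is exactly the target integrand, so $I = \frac{24}{\left(a + 1\right)^{4}}$.

Setting $a = \frac{5}{4}$:
$$I = \frac{2048}{2187}.$$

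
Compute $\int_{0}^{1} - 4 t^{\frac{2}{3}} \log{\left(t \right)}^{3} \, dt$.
$\frac{1944}{625}$

Consider the simpler parametrised integral
$$J(a) = \int_{0}^{1} - 4 t^{a} \, dt = - \frac{4}{a + 1}.$$

Differentiating under the integral sign brings down a factor of $\ln t$:
$$\frac{dJ}{da} = \int_{0}^{1} - 4 t^{a} \log{\left(t \right)} \, dt = \frac{4}{\left(a + 1\right)^{2}}.$$

Repeating $3$ times in total — each differentiation brings down another $\ln t$ — gives
$$\frac{d^{3}J}{da^{3}} = \int_{0}^{1} - 4 t^{a} \log{\left(t \right)}^{3} \, dt = \frac{24}{\left(a + 1\right)^{4}},$$
and the integrand here is exactly the target integrand, so $I = \frac{24}{\left(a + 1\right)^{4}}$.

Setting $a = \frac{2}{3}$:
$$I = \frac{1944}{625}.$$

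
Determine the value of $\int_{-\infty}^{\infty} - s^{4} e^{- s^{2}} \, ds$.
$- \frac{3 \sqrt{\pi}}{4}$

Begin with the known integral
$$J(a) = \int_{-\infty}^{\infty} - e^{- a s^{2}} \, ds = - \frac{\sqrt{\pi}}{\sqrt{a}}.$$

Differentiating under the integral sign brings down a factor of $(-s^2)$:
$$\frac{dJ}{da} = \int_{-\infty}^{\infty} s^{2} e^{- a s^{2}} \, ds = \frac{\sqrt{\pi}}{2 a^{\frac{3}{2}}}.$$

Repeating twice in total — each differentiation brings down another $(-s^2)$ — gives
$$\frac{d^{2}J}{da^{2}} = \int_{-\infty}^{\infty} - s^{4} e^{- a s^{2}} \, ds = - \frac{3 \sqrt{\pi}}{4 a^{\frac{5}{2}}},$$
and the integrand here is exactly the target integrand, so $I = - \frac{3 \sqrt{\pi}}{4 a^{\frac{5}{2}}}$.

Setting $a = 1$:
$$I = - \frac{3 \sqrt{\pi}}{4}.$$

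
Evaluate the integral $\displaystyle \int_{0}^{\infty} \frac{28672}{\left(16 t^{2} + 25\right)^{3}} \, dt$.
$\frac{1344 \pi}{3125}$

Begin with the known result
$$J(a) = \int_{0}^{\infty} \frac{7}{a^{2} + t^{2}} \, dt = \frac{7 \pi}{2 a}.$$

Differentiating under the integral sign with respect to $a$,
$$\frac{dJ}{da} = \int_{0}^{\infty} - \frac{14 a}{\left(a^{2} + t^{2}\right)^{2}} \, dt = - \frac{7 \pi}{2 a^{2}},$$
so $\int_{0}^{\infty} \frac{7}{\left(a^{2} + t^{2}\right)^{2}} \, dt = \frac{7 \pi}{4 a^{3}}$.

Repeating — each differentiation of $1/(t^2+a^2)^j$ produces $-2ja/(t^2+a^2)^{j+1}$ — and dividing through by $-2ja$ at each step yields, after $2$ differentiations in total,
$$\int_{0}^{\infty} \frac{7}{\left(a^{2} + t^{2}\right)^{3}} \, dt = \frac{21 \pi}{16 a^{5}}.$$

Setting $a = \frac{5}{4}$:
$$I = \frac{1344 \pi}{3125}.$$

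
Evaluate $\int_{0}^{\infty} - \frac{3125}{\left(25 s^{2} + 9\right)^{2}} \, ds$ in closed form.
$- \frac{625 \pi}{108}$

Start from the standard arctangent integral
$$J(a) = \int_{0}^{\infty} - \frac{5}{a^{2} + s^{2}} \, ds = - \frac{5 \pi}{2 a}.$$

Differentiating under the integral sign with respect to $a$,
$$\frac{dJ}{da} = \int_{0}^{\infty} \frac{10 a}{\left(a^{2} + s^{2}\right)^{2}} \, ds = \frac{5 \pi}{2 a^{2}},$$
so $\int_{0}^{\infty} - \frac{5}{\left(a^{2} + s^{2}\right)^{2}} \, ds = - \frac{5 \pi}{4 a^{3}}$.

Setting $a = \frac{3}{5}$:
$$I = - \frac{625 \pi}{108}.$$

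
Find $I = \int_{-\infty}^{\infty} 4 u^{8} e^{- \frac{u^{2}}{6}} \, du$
$34020 \sqrt{6} \sqrt{\pi}$

Start from the elementary integral
$$J(a) = \int_{-\infty}^{\infty} 4 e^{- a u^{2}} \, du = \frac{4 \sqrt{\pi}}{\sqrt{a}}.$$

Differentiating under the integral sign brings down a factor of $(-u^2)$:
$$\frac{dJ}{da} = \int_{-\infty}^{\infty} - 4 u^{2} e^{- a u^{2}} \, du = - \frac{2 \sqrt{\pi}}{a^{\frac{3}{2}}}.$$

Repeating $4$ times in total — each differentiation brings down another $(-u^2)$ — gives
$$\frac{d^{4}J}{da^{4}} = \int_{-\infty}^{\infty} 4 u^{8} e^{- a u^{2}} \, du = \frac{105 \sqrt{\pi}}{4 a^{\frac{9}{2}}},$$
and the integrand here is exactly the target integrand, so $I = \frac{105 \sqrt{\pi}}{4 a^{\frac{9}{2}}}$.

Setting $a = \frac{1}{6}$:
$$I = 34020 \sqrt{6} \sqrt{\pi}.$$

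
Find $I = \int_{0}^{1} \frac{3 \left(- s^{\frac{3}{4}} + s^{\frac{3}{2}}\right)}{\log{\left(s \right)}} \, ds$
$\log{\left(\frac{1000}{343} \right)}$

Introduce a parameter $a$ in the exponent: let $I(a) = \int_{0}^{1} \frac{3 \left(- s^{\frac{3}{4}} + s^{a}\right)}{\log{\left(s \right)}} \, ds$.

Since $\dfrac{\partial}{\partial a}\,s^{a} = s^{a} \ln s$, the $\ln s$ in the denominator cancels and
$$\frac{dI}{da} = \int_{0}^{1} 3 s^{a} \, ds = 3 \left[\frac{s^{a+1}}{a+1}\right]_0^1 = \frac{3}{a + 1}.$$

Integrating with respect to $a$ gives $I(a) = \log{\left(\frac{64 \left(a + 1\right)^{3}}{343} \right)} + C$.

At $a = \frac{3}{4}$ the integrand is identically $0$, so $I(\frac{3}{4}) = 0$. The closed form gives $0$, hence $C = 0$.

Setting $a = \frac{3}{2}$:
$$I = \log{\left(\frac{1000}{343} \right)}.$$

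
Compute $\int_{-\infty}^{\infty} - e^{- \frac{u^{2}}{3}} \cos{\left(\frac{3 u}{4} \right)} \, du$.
$- \frac{\sqrt{3} \sqrt{\pi}}{e^{\frac{27}{64}}}$

Let $b$ denote the cosine frequency and define $I(b) = \int_{-\infty}^{\infty} - e^{- \frac{u^{2}}{3}} \cos{\left(b u \right)} \, du$.

Differentiating under the integral sign,
$$I'(b) = \int_{-\infty}^{\infty} u e^{- \frac{u^{2}}{3}} \sin{\left(b u \right)} \, du.$$

Integrate $\int_{-\infty}^{\infty} u \sin(b u)\, e^{- \frac{u^{2}}{3}}\, du$ by parts with $w = \sin(b u)$ and $dv = u\, e^{- \frac{u^{2}}{3}}\, du$, giving $v = - \frac{3 e^{- \frac{u^{2}}{3}}}{2}$. The boundary term vanishes and
$$\int_{-\infty}^{\infty} u \sin(b u)\, e^{- \frac{u^{2}}{3}}\, du = \frac{3 b}{2} \int_{-\infty}^{\infty} \cos(b u)\, e^{- \frac{u^{2}}{3}}\, du,$$
so $I'(b) = - \frac{3 b}{2}\, I(b)$.

This is a separable first-order ODE; solving with the initial condition $I(0) = \int_{-\infty}^{\infty} - e^{- \frac{u^{2}}{3}}\,du = - \sqrt{3} \sqrt{\pi}$ gives
$$I(b) = - \sqrt{3} \sqrt{\pi} e^{- \frac{3 b^{2}}{4}}.$$

Setting $b = \frac{3}{4}$:
$$I = - \frac{\sqrt{3} \sqrt{\pi}}{e^{\frac{27}{64}}}.$$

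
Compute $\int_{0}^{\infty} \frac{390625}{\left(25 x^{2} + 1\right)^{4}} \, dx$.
$\frac{390625 \pi}{32}$

Recall the elementary integral
$$J(a) = \int_{0}^{\infty} \frac{1}{a^{2} + x^{2}} \, dx = \frac{\pi}{2 a}.$$

Differentiating under the integral sign with respect to $a$,
$$\frac{dJ}{da} = \int_{0}^{\infty} - \frac{2 a}{\left(a^{2} + x^{2}\right)^{2}} \, dx = - \frac{\pi}{2 a^{2}},$$
so $\int_{0}^{\infty} \frac{1}{\left(a^{2} + x^{2}\right)^{2}} \, dx = \frac{\pi}{4 a^{3}}$.

Repeating — each differentiation of $1/(x^2+a^2)^j$ produces $-2ja/(x^2+a^2)^{j+1}$ — and dividing through by $-2ja$ at each step yields, after $3$ differentiations in total,
$$\int_{0}^{\infty} \frac{1}{\left(a^{2} + x^{2}\right)^{4}} \, dx = \frac{5 \pi}{32 a^{7}}.$$

Setting $a = \frac{1}{5}$:
$$I = \frac{390625 \pi}{32}.$$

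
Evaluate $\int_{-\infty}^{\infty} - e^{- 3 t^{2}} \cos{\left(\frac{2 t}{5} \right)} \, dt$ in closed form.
$- \frac{\sqrt{3} \sqrt{\pi}}{3 e^{\frac{1}{75}}}$

Define $I(b) = \int_{-\infty}^{\infty} - e^{- 3 t^{2}} \cos{\left(b t \right)} \, dt$.

Differentiating under the integral sign,
$$I'(b) = \int_{-\infty}^{\infty} t e^{- 3 t^{2}} \sin{\left(b t \right)} \, dt.$$

Integrate $\int_{-\infty}^{\infty} t \sin(b t)\, e^{- 3 t^{2}}\, dt$ by parts with $u = \sin(b t)$ and $dv = t\, e^{- 3 t^{2}}\, dt$, giving $v = - \frac{e^{- 3 t^{2}}}{6}$. The boundary term vanishes and
$$\int_{-\infty}^{\infty} t \sin(b t)\, e^{- 3 t^{2}}\, dt = \frac{b}{6} \int_{-\infty}^{\infty} \cos(b t)\, e^{- 3 t^{2}}\, dt,$$
so $I'(b) = - \frac{b}{6}\, I(b)$.

This is a separable first-order ODE; solving with the initial condition $I(0) = \int_{-\infty}^{\infty} - e^{- 3 t^{2}}\,dt = - \frac{\sqrt{3} \sqrt{\pi}}{3}$ gives
$$I(b) = - \frac{\sqrt{3} \sqrt{\pi} e^{- \frac{b^{2}}{12}}}{3}.$$

Setting $b = \frac{2}{5}$:
$$I = - \frac{\sqrt{3} \sqrt{\pi}}{3 e^{\frac{1}{75}}}.$$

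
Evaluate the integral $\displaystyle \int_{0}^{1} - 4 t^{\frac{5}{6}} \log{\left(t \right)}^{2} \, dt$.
$- \frac{1728}{1331}$

Consider the simpler parametrised integral
$$J(a) = \int_{0}^{1} - 4 t^{a} \, dt = - \frac{4}{a + 1}.$$

Differentiating under the integral sign brings down a factor of $\ln t$:
$$\frac{dJ}{da} = \int_{0}^{1} - 4 t^{a} \log{\left(t \right)} \, dt = \frac{4}{\left(a + 1\right)^{2}}.$$

Repeating twice in total — each differentiation brings down another $\ln t$ — gives
$$\frac{d^{2}J}{da^{2}} = \int_{0}^{1} - 4 t^{a} \log{\left(t \right)}^{2} \, dt = - \frac{8}{\left(a + 1\right)^{3}},$$
and the integrand here is exactly the target integrand, so $I = - \frac{8}{\left(a + 1\right)^{3}}$.

Setting $a = \frac{5}{6}$:
$$I = - \frac{1728}{1331}.$$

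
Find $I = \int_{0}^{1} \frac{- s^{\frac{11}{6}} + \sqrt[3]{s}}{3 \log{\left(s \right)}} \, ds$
$- \frac{\log{\left(17 \right)}}{3} + \log{\left(2 \right)}$

Introduce a parameter $a$ in the exponent: let $I(a) = \int_{0}^{1} \frac{- s^{\frac{11}{6}} + s^{a}}{3 \log{\left(s \right)}} \, ds$.

Since $\dfrac{\partial}{\partial a}\,s^{a} = s^{a} \ln s$, the $\ln s$ in the denominator cancels and
$$\frac{dI}{da} = \int_{0}^{1} \frac{1}{3} s^{a} \, ds = \frac{1}{3} \left[\frac{s^{a+1}}{a+1}\right]_0^1 = \frac{1}{3 \left(a + 1\right)}.$$

Integrating with respect to $a$ gives $I(a) = \frac{\log{\left(a + 1 \right)}}{3} - \frac{\log{\left(17 \right)}}{3} + \frac{\log{\left(6 \right)}}{3} + C$.

At $a = \frac{11}{6}$ the integrand is identically $0$, so $I(\frac{11}{6}) = 0$. The closed form gives $0$, hence $C = 0$.

Setting $a = \frac{1}{3}$:
$$I = - \frac{\log{\left(17 \right)}}{3} + \log{\left(2 \right)}.$$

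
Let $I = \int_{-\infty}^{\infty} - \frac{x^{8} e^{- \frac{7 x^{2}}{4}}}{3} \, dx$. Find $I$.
$- \frac{160 \sqrt{7} \sqrt{\pi}}{2401}$

Consider the simpler parametrised integral
$$J(a) = \int_{-\infty}^{\infty} - \frac{e^{- a x^{2}}}{3} \, dx = - \frac{\sqrt{\pi}}{3 \sqrt{a}}.$$

Differentiating under the integral sign brings down a factor of $(-x^2)$:
$$\frac{dJ}{da} = \int_{-\infty}^{\infty} \frac{x^{2} e^{- a x^{2}}}{3} \, dx = \frac{\sqrt{\pi}}{6 a^{\frac{3}{2}}}.$$

Repeating $4$ times in total — each differentiation brings down another $(-x^2)$ — gives
$$\frac{d^{4}J}{da^{4}} = \int_{-\infty}^{\infty} - \frac{x^{8} e^{- a x^{2}}}{3} \, dx = - \frac{35 \sqrt{\pi}}{16 a^{\frac{9}{2}}},$$
and the integrand here is exactly the target integrand, so $I = - \frac{35 \sqrt{\pi}}{16 a^{\frac{9}{2}}}$.

Setting $a = \frac{7}{4}$:
$$I = - \frac{160 \sqrt{7} \sqrt{\pi}}{2401}.$$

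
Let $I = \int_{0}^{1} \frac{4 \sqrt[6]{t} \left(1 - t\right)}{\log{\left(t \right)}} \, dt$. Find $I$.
$- \log{\left(\frac{28561}{2401} \right)}$

Introduce a parameter $a$ in the exponent: let $I(a) = \int_{0}^{1} \frac{4 \left(\sqrt[6]{t} - t^{a}\right)}{\log{\left(t \right)}} \, dt$.

Since $\dfrac{\partial}{\partial a}\,t^{a} = t^{a} \ln t$, the $\ln t$ in the denominator cancels and
$$\frac{dI}{da} = \int_{0}^{1} -4 t^{a} \, dt = -4 \left[\frac{t^{a+1}}{a+1}\right]_0^1 = - \frac{4}{a + 1}.$$

Integrating with respect to $a$ gives $I(a) = - \log{\left(\frac{1296 \left(a + 1\right)^{4}}{2401} \right)} + C$.

At $a = \frac{1}{6}$ the integrand is identically $0$, so $I(\frac{1}{6}) = 0$. The closed form gives $0$, hence $C = 0$.

Setting $a = \frac{7}{6}$:
$$I = - \log{\left(\frac{28561}{2401} \right)}.$$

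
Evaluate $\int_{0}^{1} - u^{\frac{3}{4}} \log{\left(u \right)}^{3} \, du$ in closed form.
$\frac{1536}{2401}$

Consider the simpler parametrised integral
$$J(a) = \int_{0}^{1} - u^{a} \, du = - \frac{1}{a + 1}.$$

Differentiating under the integral sign brings down a factor of $\ln u$:
$$\frac{dJ}{da} = \int_{0}^{1} - u^{a} \log{\left(u \right)} \, du = \frac{1}{\left(a + 1\right)^{2}}.$$

Repeating $3$ times in total — each differentiation brings down another $\ln u$ — gives
$$\frac{d^{3}J}{da^{3}} = \int_{0}^{1} - u^{a} \log{\left(u \right)}^{3} \, du = \frac{6}{\left(a + 1\right)^{4}},$$
and the integrand here is exactly the target integrand, so $I = \frac{6}{\left(a + 1\right)^{4}}$.

Setting $a = \frac{3}{4}$:
$$I = \frac{1536}{2401}.$$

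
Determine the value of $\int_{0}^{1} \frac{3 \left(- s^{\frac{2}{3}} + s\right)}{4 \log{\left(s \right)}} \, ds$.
$\log{\left(\frac{\sqrt[4]{5} \cdot 6^{\frac{3}{4}}}{5} \right)}$

Consider the one-parameter family: let $I(a) = \int_{0}^{1} \frac{3 \left(s - s^{a}\right)}{4 \log{\left(s \right)}} \, ds$.

Since $\dfrac{\partial}{\partial a}\,s^{a} = s^{a} \ln s$, the $\ln s$ in the denominator cancels and
$$\frac{dI}{da} = \int_{0}^{1} - \frac{3}{4} s^{a} \, ds = - \frac{3}{4} \left[\frac{s^{a+1}}{a+1}\right]_0^1 = - \frac{3}{4 a + 4}.$$

Integrating with respect to $a$ gives $I(a) = - \frac{3 \log{\left(a + 1 \right)}}{4} + \frac{3 \log{\left(2 \right)}}{4} + C$.

At $a = 1$ the integrand is identically $0$, so $I(1) = 0$. The closed form gives $0$, hence $C = 0$.

Setting $a = \frac{2}{3}$:
$$I = \log{\left(\frac{\sqrt[4]{5} \cdot 6^{\frac{3}{4}}}{5} \right)}.$$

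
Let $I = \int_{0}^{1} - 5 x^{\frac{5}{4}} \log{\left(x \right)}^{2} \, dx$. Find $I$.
$- \frac{640}{729}$

Consider the simpler parametrised integral
$$J(a) = \int_{0}^{1} - 5 x^{a} \, dx = - \frac{5}{a + 1}.$$

Differentiating under the integral sign brings down a factor of $\ln x$:
$$\frac{dJ}{da} = \int_{0}^{1} - 5 x^{a} \log{\left(x \right)} \, dx = \frac{5}{\left(a + 1\right)^{2}}.$$

Repeating twice in total — each differentiation brings down another $\ln x$ — gives
$$\frac{d^{2}J}{da^{2}} = \int_{0}^{1} - 5 x^{a} \log{\left(x \right)}^{2} \, dx = - \frac{10}{\left(a + 1\right)^{3}},$$
and the integrand here is exactly the target integrand, so $I = - \frac{10}{\left(a + 1\right)^{3}}$.

Setting $a = \frac{5}{4}$:
$$I = - \frac{640}{729}.$$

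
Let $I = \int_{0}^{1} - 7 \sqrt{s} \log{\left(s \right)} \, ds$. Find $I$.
$\frac{28}{9}$

Start from the elementary integral
$$J(a) = \int_{0}^{1} - 7 s^{a} \, ds = - \frac{7}{a + 1}.$$

Differentiating under the integral sign brings down a factor of $\ln s$:
$$\frac{dJ}{da} = \int_{0}^{1} - 7 s^{a} \log{\left(s \right)} \, ds = \frac{7}{\left(a + 1\right)^{2}}.$$

The integral on the left is $I$, so $I = \frac{7}{\left(a + 1\right)^{2}}$.

Setting $a = \frac{1}{2}$:
$$I = \frac{28}{9}.$$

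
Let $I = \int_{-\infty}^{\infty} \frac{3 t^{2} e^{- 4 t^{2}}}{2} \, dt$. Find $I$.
$\frac{3 \sqrt{\pi}}{32}$

Begin with the known integral
$$J(a) = \int_{-\infty}^{\infty} \frac{3 e^{- a t^{2}}}{2} \, dt = \frac{3 \sqrt{\pi}}{2 \sqrt{a}}.$$

Differentiating under the integral sign brings down a factor of $(-t^2)$:
$$\frac{dJ}{da} = \int_{-\infty}^{\infty} - \frac{3 t^{2} e^{- a t^{2}}}{2} \, dt = - \frac{3 \sqrt{\pi}}{4 a^{\frac{3}{2}}}.$$

The integral on the left is $-I$, so $I = \frac{3 \sqrt{\pi}}{4 a^{\frac{3}{2}}}$.

Setting $a = 4$:
$$I = \frac{3 \sqrt{\pi}}{32}.$$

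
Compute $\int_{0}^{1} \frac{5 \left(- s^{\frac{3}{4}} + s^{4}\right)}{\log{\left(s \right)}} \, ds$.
$\log{\left(\frac{3200000}{16807} \right)}$

Replace the exponent $\frac{3}{4}$ by a parameter $a$: let $I(a) = \int_{0}^{1} \frac{5 \left(s^{4} - s^{a}\right)}{\log{\left(s \right)}} \, ds$.

Since $\dfrac{\partial}{\partial a}\,s^{a} = s^{a} \ln s$, the $\ln s$ in the denominator cancels and
$$\frac{dI}{da} = \int_{0}^{1} -5 s^{a} \, ds = -5 \left[\frac{s^{a+1}}{a+1}\right]_0^1 = - \frac{5}{a + 1}.$$

Integrating with respect to $a$ gives $I(a) = \log{\left(\frac{3125}{\left(a + 1\right)^{5}} \right)} + C$.

At $a = 4$ the integrand is identically $0$, so $I(4) = 0$. The closed form gives $0$, hence $C = 0$.

Setting $a = \frac{3}{4}$:
$$I = \log{\left(\frac{3200000}{16807} \right)}.$$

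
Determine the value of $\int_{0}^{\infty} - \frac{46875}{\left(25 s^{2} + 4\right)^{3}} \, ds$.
$- \frac{28125 \pi}{512}$

Recall the elementary integral
$$J(a) = \int_{0}^{\infty} - \frac{3}{a^{2} + s^{2}} \, ds = - \frac{3 \pi}{2 a}.$$

Differentiating under the integral sign with respect to $a$,
$$\frac{dJ}{da} = \int_{0}^{\infty} \frac{6 a}{\left(a^{2} + s^{2}\right)^{2}} \, ds = \frac{3 \pi}{2 a^{2}},$$
so $\int_{0}^{\infty} - \frac{3}{\left(a^{2} + s^{2}\right)^{2}} \, ds = - \frac{3 \pi}{4 a^{3}}$.

Repeating — each differentiation of $1/(s^2+a^2)^j$ produces $-2ja/(s^2+a^2)^{j+1}$ — and dividing through by $-2ja$ at each step yields, after $2$ differentiations in total,
$$\int_{0}^{\infty} - \frac{3}{\left(a^{2} + s^{2}\right)^{3}} \, ds = - \frac{9 \pi}{16 a^{5}}.$$

Setting $a = \frac{2}{5}$:
$$I = - \frac{28125 \pi}{512}.$$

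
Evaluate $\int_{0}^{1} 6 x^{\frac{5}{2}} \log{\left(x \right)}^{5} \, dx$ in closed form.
$- \frac{46080}{117649}$

Begin with the known integral
$$J(a) = \int_{0}^{1} 6 x^{a} \, dx = \frac{6}{a + 1}.$$

Differentiating under the integral sign brings down a factor of $\ln x$:
$$\frac{dJ}{da} = \int_{0}^{1} 6 x^{a} \log{\left(x \right)} \, dx = - \frac{6}{\left(a + 1\right)^{2}}.$$

Repeating $5$ times in total — each differentiation brings down another $\ln x$ — gives
$$\frac{d^{5}J}{da^{5}} = \int_{0}^{1} 6 x^{a} \log{\left(x \right)}^{5} \, dx = - \frac{720}{\left(a + 1\right)^{6}},$$
and the integrand here is exactly the target integrand, so $I = - \frac{720}{\left(a + 1\right)^{6}}$.

Setting $a = \frac{5}{2}$:
$$I = - \frac{46080}{117649}.$$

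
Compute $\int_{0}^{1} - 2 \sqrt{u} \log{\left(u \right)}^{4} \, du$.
$- \frac{512}{81}$

Consider the simpler parametrised integral
$$J(a) = \int_{0}^{1} - 2 u^{a} \, du = - \frac{2}{a + 1}.$$

Differentiating under the integral sign brings down a factor of $\ln u$:
$$\frac{dJ}{da} = \int_{0}^{1} - 2 u^{a} \log{\left(u \right)} \, du = \frac{2}{\left(a + 1\right)^{2}}.$$

Repeating $4$ times in total — each differentiation brings down another $\ln u$ — gives
$$\frac{d^{4}J}{da^{4}} = \int_{0}^{1} - 2 u^{a} \log{\left(u \right)}^{4} \, du = - \frac{48}{\left(a + 1\right)^{5}},$$
and the integrand here is exactly the target integrand, so $I = - \frac{48}{\left(a + 1\right)^{5}}$.

Setting $a = \frac{1}{2}$:
$$I = - \frac{512}{81}.$$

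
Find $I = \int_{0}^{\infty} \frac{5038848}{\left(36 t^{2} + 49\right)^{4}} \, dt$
$\frac{131220 \pi}{823543}$

Recall the elementary integral
$$J(a) = \int_{0}^{\infty} \frac{3}{a^{2} + t^{2}} \, dt = \frac{3 \pi}{2 a}.$$

Differentiating under the integral sign with respect to $a$,
$$\frac{dJ}{da} = \int_{0}^{\infty} - \frac{6 a}{\left(a^{2} + t^{2}\right)^{2}} \, dt = - \frac{3 \pi}{2 a^{2}},$$
so $\int_{0}^{\infty} \frac{3}{\left(a^{2} + t^{2}\right)^{2}} \, dt = \frac{3 \pi}{4 a^{3}}$.

Repeating — each differentiation of $1/(t^2+a^2)^j$ produces $-2ja/(t^2+a^2)^{j+1}$ — and dividing through by $-2ja$ at each step yields, after $3$ differentiations in total,
$$\int_{0}^{\infty} \frac{3}{\left(a^{2} + t^{2}\right)^{4}} \, dt = \frac{15 \pi}{32 a^{7}}.$$

Setting $a = \frac{7}{6}$:
$$I = \frac{131220 \pi}{823543}.$$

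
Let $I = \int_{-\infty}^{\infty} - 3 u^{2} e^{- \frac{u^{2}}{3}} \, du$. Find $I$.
$- \frac{9 \sqrt{3} \sqrt{\pi}}{2}$

Begin with the known integral
$$J(a) = \int_{-\infty}^{\infty} - 3 e^{- a u^{2}} \, du = - \frac{3 \sqrt{\pi}}{\sqrt{a}}.$$

Differentiating under the integral sign brings down a factor of $(-u^2)$:
$$\frac{dJ}{da} = \int_{-\infty}^{\infty} 3 u^{2} e^{- a u^{2}} \, du = \frac{3 \sqrt{\pi}}{2 a^{\frac{3}{2}}}.$$

The integral on the left is $-I$, so $I = - \frac{3 \sqrt{\pi}}{2 a^{\frac{3}{2}}}$.

Setting $a = \frac{1}{3}$:
$$I = - \frac{9 \sqrt{3} \sqrt{\pi}}{2}.$$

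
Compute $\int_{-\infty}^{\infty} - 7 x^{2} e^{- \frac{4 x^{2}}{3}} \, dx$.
$- \frac{21 \sqrt{3} \sqrt{\pi}}{16}$

Begin with the known integral
$$J(a) = \int_{-\infty}^{\infty} - 7 e^{- a x^{2}} \, dx = - \frac{7 \sqrt{\pi}}{\sqrt{a}}.$$

Differentiating under the integral sign brings down a factor of $(-x^2)$:
$$\frac{dJ}{da} = \int_{-\infty}^{\infty} 7 x^{2} e^{- a x^{2}} \, dx = \frac{7 \sqrt{\pi}}{2 a^{\frac{3}{2}}}.$$

The integral on the left is $-I$, so $I = - \frac{7 \sqrt{\pi}}{2 a^{\frac{3}{2}}}$.

Setting $a = \frac{4}{3}$:
$$I = - \frac{21 \sqrt{3} \sqrt{\pi}}{16}.$$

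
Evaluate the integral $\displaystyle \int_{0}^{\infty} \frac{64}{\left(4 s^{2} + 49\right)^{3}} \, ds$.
$\frac{6 \pi}{16807}$

Start from the standard arctangent integral
$$J(a) = \int_{0}^{\infty} \frac{1}{a^{2} + s^{2}} \, ds = \frac{\pi}{2 a}.$$

Differentiating under the integral sign with respect to $a$,
$$\frac{dJ}{da} = \int_{0}^{\infty} - \frac{2 a}{\left(a^{2} + s^{2}\right)^{2}} \, ds = - \frac{\pi}{2 a^{2}},$$
so $\int_{0}^{\infty} \frac{1}{\left(a^{2} + s^{2}\right)^{2}} \, ds = \frac{\pi}{4 a^{3}}$.

Repeating — each differentiation of $1/(s^2+a^2)^j$ produces $-2ja/(s^2+a^2)^{j+1}$ — and dividing through by $-2ja$ at each step yields, after $2$ differentiations in total,
$$\int_{0}^{\infty} \frac{1}{\left(a^{2} + s^{2}\right)^{3}} \, ds = \frac{3 \pi}{16 a^{5}}.$$

Setting $a = \frac{7}{2}$:
$$I = \frac{6 \pi}{16807}.$$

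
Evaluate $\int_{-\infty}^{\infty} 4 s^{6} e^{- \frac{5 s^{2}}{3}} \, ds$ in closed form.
$\frac{81 \sqrt{15} \sqrt{\pi}}{250}$

Begin with the known integral
$$J(a) = \int_{-\infty}^{\infty} 4 e^{- a s^{2}} \, ds = \frac{4 \sqrt{\pi}}{\sqrt{a}}.$$

Differentiating under the integral sign brings down a factor of $(-s^2)$:
$$\frac{dJ}{da} = \int_{-\infty}^{\infty} - 4 s^{2} e^{- a s^{2}} \, ds = - \frac{2 \sqrt{\pi}}{a^{\frac{3}{2}}}.$$

Repeating $3$ times in total — each differentiation brings down another $(-s^2)$ — gives
$$\frac{d^{3}J}{da^{3}} = \int_{-\infty}^{\infty} - 4 s^{6} e^{- a s^{2}} \, ds = - \frac{15 \sqrt{\pi}}{2 a^{\frac{7}{2}}},$$
and the integrand here is $(-1)^{3}$ times the target integrand, so $I = (-1)^{3}\,\frac{d^{3}J}{da^{3}} = \frac{15 \sqrt{\pi}}{2 a^{\frac{7}{2}}}$.

Setting $a = \frac{5}{3}$:
$$I = \frac{81 \sqrt{15} \sqrt{\pi}}{250}.$$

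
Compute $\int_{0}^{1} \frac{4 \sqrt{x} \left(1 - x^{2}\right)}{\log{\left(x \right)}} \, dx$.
$\log{\left(\frac{81}{2401} \right)}$

Replace the exponent $\frac{1}{2}$ by a parameter $a$: let $I(a) = \int_{0}^{1} \frac{4 \left(- x^{\frac{5}{2}} + x^{a}\right)}{\log{\left(x \right)}} \, dx$.

Since $\dfrac{\partial}{\partial a}\,x^{a} = x^{a} \ln x$, the $\ln x$ in the denominator cancels and
$$\frac{dI}{da} = \int_{0}^{1} 4 x^{a} \, dx = 4 \left[\frac{x^{a+1}}{a+1}\right]_0^1 = \frac{4}{a + 1}.$$

Integrating with respect to $a$ gives $I(a) = \log{\left(\frac{16 \left(a + 1\right)^{4}}{2401} \right)} + C$.

At $a = \frac{5}{2}$ the integrand is identically $0$, so $I(\frac{5}{2}) = 0$. The closed form gives $0$, hence $C = 0$.

Setting $a = \frac{1}{2}$:
$$I = \log{\left(\frac{81}{2401} \right)}.$$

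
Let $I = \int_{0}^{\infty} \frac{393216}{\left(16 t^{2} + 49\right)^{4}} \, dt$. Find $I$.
$\frac{15360 \pi}{823543}$

Start from the standard arctangent integral
$$J(a) = \int_{0}^{\infty} \frac{6}{a^{2} + t^{2}} \, dt = \frac{3 \pi}{a}.$$

Differentiating under the integral sign with respect to $a$,
$$\frac{dJ}{da} = \int_{0}^{\infty} - \frac{12 a}{\left(a^{2} + t^{2}\right)^{2}} \, dt = - \frac{3 \pi}{a^{2}},$$
so $\int_{0}^{\infty} \frac{6}{\left(a^{2} + t^{2}\right)^{2}} \, dt = \frac{3 \pi}{2 a^{3}}$.

Repeating — each differentiation of $1/(t^2+a^2)^j$ produces $-2ja/(t^2+a^2)^{j+1}$ — and dividing through by $-2ja$ at each step yields, after $3$ differentiations in total,
$$\int_{0}^{\infty} \frac{6}{\left(a^{2} + t^{2}\right)^{4}} \, dt = \frac{15 \pi}{16 a^{7}}.$$

Setting $a = \frac{7}{4}$:
$$I = \frac{15360 \pi}{823543}.$$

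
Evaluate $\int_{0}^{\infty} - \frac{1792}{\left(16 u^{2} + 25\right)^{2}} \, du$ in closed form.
$- \frac{112 \pi}{125}$

Begin with the known result
$$J(a) = \int_{0}^{\infty} - \frac{7}{a^{2} + u^{2}} \, du = - \frac{7 \pi}{2 a}.$$

Differentiating under the integral sign with respect to $a$,
$$\frac{dJ}{da} = \int_{0}^{\infty} \frac{14 a}{\left(a^{2} + u^{2}\right)^{2}} \, du = \frac{7 \pi}{2 a^{2}},$$
so $\int_{0}^{\infty} - \frac{7}{\left(a^{2} + u^{2}\right)^{2}} \, du = - \frac{7 \pi}{4 a^{3}}$.

Setting $a = \frac{5}{4}$:
$$I = - \frac{112 \pi}{125}.$$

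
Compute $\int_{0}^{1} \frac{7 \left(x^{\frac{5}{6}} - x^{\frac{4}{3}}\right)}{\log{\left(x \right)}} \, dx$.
$- \log{\left(\frac{105413504}{19487171} \right)}$

Introduce a parameter $a$ in the exponent: let $I(a) = \int_{0}^{1} \frac{7 \left(x^{\frac{5}{6}} - x^{a}\right)}{\log{\left(x \right)}} \, dx$.

Since $\dfrac{\partial}{\partial a}\,x^{a} = x^{a} \ln x$, the $\ln x$ in the denominator cancels and
$$\frac{dI}{da} = \int_{0}^{1} -7 x^{a} \, dx = -7 \left[\frac{x^{a+1}}{a+1}\right]_0^1 = - \frac{7}{a + 1}.$$

Integrating with respect to $a$ gives $I(a) = - \log{\left(\frac{279936 \left(a + 1\right)^{7}}{19487171} \right)} + C$.

At $a = \frac{5}{6}$ the integrand is identically $0$, so $I(\frac{5}{6}) = 0$. The closed form gives $0$, hence $C = 0$.

Setting $a = \frac{4}{3}$:
$$I = - \log{\left(\frac{105413504}{19487171} \right)}.$$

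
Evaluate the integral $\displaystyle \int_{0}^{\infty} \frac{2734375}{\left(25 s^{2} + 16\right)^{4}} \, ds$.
$\frac{2734375 \pi}{524288}$

Begin with the known result
$$J(a) = \int_{0}^{\infty} \frac{7}{a^{2} + s^{2}} \, ds = \frac{7 \pi}{2 a}.$$

Differentiating under the integral sign with respect to $a$,
$$\frac{dJ}{da} = \int_{0}^{\infty} - \frac{14 a}{\left(a^{2} + s^{2}\right)^{2}} \, ds = - \frac{7 \pi}{2 a^{2}},$$
so $\int_{0}^{\infty} \frac{7}{\left(a^{2} + s^{2}\right)^{2}} \, ds = \frac{7 \pi}{4 a^{3}}$.

Repeating — each differentiation of $1/(s^2+a^2)^j$ produces $-2ja/(s^2+a^2)^{j+1}$ — and dividing through by $-2ja$ at each step yields, after $3$ differentiations in total,
$$\int_{0}^{\infty} \frac{7}{\left(a^{2} + s^{2}\right)^{4}} \, ds = \frac{35 \pi}{32 a^{7}}.$$

Setting $a = \frac{4}{5}$:
$$I = \frac{2734375 \pi}{524288}.$$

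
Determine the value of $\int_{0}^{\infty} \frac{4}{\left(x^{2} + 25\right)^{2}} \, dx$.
$\frac{\pi}{125}$

Begin with the known result
$$J(a) = \int_{0}^{\infty} \frac{4}{a^{2} + x^{2}} \, dx = \frac{2 \pi}{a}.$$

Differentiating under the integral sign with respect to $a$,
$$\frac{dJ}{da} = \int_{0}^{\infty} - \frac{8 a}{\left(a^{2} + x^{2}\right)^{2}} \, dx = - \frac{2 \pi}{a^{2}},$$
so $\int_{0}^{\infty} \frac{4}{\left(a^{2} + x^{2}\right)^{2}} \, dx = \frac{\pi}{a^{3}}$.

Setting $a = 5$:
$$I = \frac{\pi}{125}.$$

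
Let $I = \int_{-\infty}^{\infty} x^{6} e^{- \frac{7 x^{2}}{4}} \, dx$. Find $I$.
$\frac{240 \sqrt{7} \sqrt{\pi}}{2401}$

Consider the simpler parametrised integral
$$J(a) = \int_{-\infty}^{\infty} e^{- a x^{2}} \, dx = \frac{\sqrt{\pi}}{\sqrt{a}}.$$

Differentiating under the integral sign brings down a factor of $(-x^2)$:
$$\frac{dJ}{da} = \int_{-\infty}^{\infty} - x^{2} e^{- a x^{2}} \, dx = - \frac{\sqrt{\pi}}{2 a^{\frac{3}{2}}}.$$

Repeating $3$ times in total — each differentiation brings down another $(-x^2)$ — gives
$$\frac{d^{3}J}{da^{3}} = \int_{-\infty}^{\infty} - x^{6} e^{- a x^{2}} \, dx = - \frac{15 \sqrt{\pi}}{8 a^{\frac{7}{2}}},$$
and the integrand here is $(-1)^{3}$ times the target integrand, so $I = (-1)^{3}\,\frac{d^{3}J}{da^{3}} = \frac{15 \sqrt{\pi}}{8 a^{\frac{7}{2}}}$.

Setting $a = \frac{7}{4}$:
$$I = \frac{240 \sqrt{7} \sqrt{\pi}}{2401}.$$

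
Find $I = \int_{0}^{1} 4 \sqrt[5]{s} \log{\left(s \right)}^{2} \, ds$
$\frac{125}{27}$

Start from the elementary integral
$$J(a) = \int_{0}^{1} 4 s^{a} \, ds = \frac{4}{a + 1}.$$

Differentiating under the integral sign brings down a factor of $\ln s$:
$$\frac{dJ}{da} = \int_{0}^{1} 4 s^{a} \log{\left(s \right)} \, ds = - \frac{4}{\left(a + 1\right)^{2}}.$$

Repeating twice in total — each differentiation brings down another $\ln s$ — gives
$$\frac{d^{2}J}{da^{2}} = \int_{0}^{1} 4 s^{a} \log{\left(s \right)}^{2} \, ds = \frac{8}{\left(a + 1\right)^{3}},$$
and the integrand here is exactly the target integrand, so $I = \frac{8}{\left(a + 1\right)^{3}}$.

Setting $a = \frac{1}{5}$:
$$I = \frac{125}{27}.$$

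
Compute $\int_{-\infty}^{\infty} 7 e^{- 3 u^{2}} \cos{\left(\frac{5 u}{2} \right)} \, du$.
$\frac{7 \sqrt{3} \sqrt{\pi}}{3 e^{\frac{25}{48}}}$

Define $I(b) = \int_{-\infty}^{\infty} 7 e^{- 3 u^{2}} \cos{\left(b u \right)} \, du$.

Differentiating under the integral sign,
$$I'(b) = \int_{-\infty}^{\infty} - 7 u e^{- 3 u^{2}} \sin{\left(b u \right)} \, du.$$

Integrate $\int_{-\infty}^{\infty} u \sin(b u)\, e^{- 3 u^{2}}\, du$ by parts with $w = \sin(b u)$ and $dv = u\, e^{- 3 u^{2}}\, du$, giving $v = - \frac{e^{- 3 u^{2}}}{6}$. The boundary term vanishes and
$$\int_{-\infty}^{\infty} u \sin(b u)\, e^{- 3 u^{2}}\, du = \frac{b}{6} \int_{-\infty}^{\infty} \cos(b u)\, e^{- 3 u^{2}}\, du,$$
so $I'(b) = - \frac{b}{6}\, I(b)$.

This is a separable first-order ODE; solving with the initial condition $I(0) = \int_{-\infty}^{\infty} 7 e^{- 3 u^{2}}\,du = \frac{7 \sqrt{3} \sqrt{\pi}}{3}$ gives
$$I(b) = \frac{7 \sqrt{3} \sqrt{\pi} e^{- \frac{b^{2}}{12}}}{3}.$$

Setting $b = \frac{5}{2}$:
$$I = \frac{7 \sqrt{3} \sqrt{\pi}}{3 e^{\frac{25}{48}}}.$$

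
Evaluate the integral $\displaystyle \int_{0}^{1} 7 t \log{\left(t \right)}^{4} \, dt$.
$\frac{21}{4}$

Begin with the known integral
$$J(a) = \int_{0}^{1} 7 t^{a} \, dt = \frac{7}{a + 1}.$$

Differentiating under the integral sign brings down a factor of $\ln t$:
$$\frac{dJ}{da} = \int_{0}^{1} 7 t^{a} \log{\left(t \right)} \, dt = - \frac{7}{\left(a + 1\right)^{2}}.$$

Repeating $4$ times in total — each differentiation brings down another $\ln t$ — gives
$$\frac{d^{4}J}{da^{4}} = \int_{0}^{1} 7 t^{a} \log{\left(t \right)}^{4} \, dt = \frac{168}{\left(a + 1\right)^{5}},$$
and the integrand here is exactly the target integrand, so $I = \frac{168}{\left(a + 1\right)^{5}}$.

Setting $a = 1$:
$$I = \frac{21}{4}.$$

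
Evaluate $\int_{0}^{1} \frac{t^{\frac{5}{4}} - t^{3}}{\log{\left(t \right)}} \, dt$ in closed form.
$- \log{\left(\frac{16}{9} \right)}$

Replace the exponent $3$ by a parameter $a$: let $I(a) = \int_{0}^{1} \frac{t^{\frac{5}{4}} - t^{a}}{\log{\left(t \right)}} \, dt$.

Since $\dfrac{\partial}{\partial a}\,t^{a} = t^{a} \ln t$, the $\ln t$ in the denominator cancels and
$$\frac{dI}{da} = \int_{0}^{1} -1 t^{a} \, dt = -1 \left[\frac{t^{a+1}}{a+1}\right]_0^1 = - \frac{1}{a + 1}.$$

Integrating with respect to $a$ gives $I(a) = - \log{\left(\frac{4 a}{9} + \frac{4}{9} \right)} + C$.

At $a = \frac{5}{4}$ the integrand is identically $0$, so $I(\frac{5}{4}) = 0$. The closed form gives $0$, hence $C = 0$.

Setting $a = 3$:
$$I = - \log{\left(\frac{16}{9} \right)}.$$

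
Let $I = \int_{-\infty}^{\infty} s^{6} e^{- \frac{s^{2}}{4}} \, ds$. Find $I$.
$240 \sqrt{\pi}$

Start from the elementary integral
$$J(a) = \int_{-\infty}^{\infty} e^{- a s^{2}} \, ds = \frac{\sqrt{\pi}}{\sqrt{a}}.$$

Differentiating under the integral sign brings down a factor of $(-s^2)$:
$$\frac{dJ}{da} = \int_{-\infty}^{\infty} - s^{2} e^{- a s^{2}} \, ds = - \frac{\sqrt{\pi}}{2 a^{\frac{3}{2}}}.$$

Repeating $3$ times in total — each differentiation brings down another $(-s^2)$ — gives
$$\frac{d^{3}J}{da^{3}} = \int_{-\infty}^{\infty} - s^{6} e^{- a s^{2}} \, ds = - \frac{15 \sqrt{\pi}}{8 a^{\frac{7}{2}}},$$
and the integrand here is $(-1)^{3}$ times the target integrand, so $I = (-1)^{3}\,\frac{d^{3}J}{da^{3}} = \frac{15 \sqrt{\pi}}{8 a^{\frac{7}{2}}}$.

Setting $a = \frac{1}{4}$:
$$I = 240 \sqrt{\pi}.$$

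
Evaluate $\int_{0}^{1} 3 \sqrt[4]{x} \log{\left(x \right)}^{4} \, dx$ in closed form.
$\frac{73728}{3125}$

Start from the elementary integral
$$J(a) = \int_{0}^{1} 3 x^{a} \, dx = \frac{3}{a + 1}.$$

Differentiating under the integral sign brings down a factor of $\ln x$:
$$\frac{dJ}{da} = \int_{0}^{1} 3 x^{a} \log{\left(x \right)} \, dx = - \frac{3}{\left(a + 1\right)^{2}}.$$

Repeating $4$ times in total — each differentiation brings down another $\ln x$ — gives
$$\frac{d^{4}J}{da^{4}} = \int_{0}^{1} 3 x^{a} \log{\left(x \right)}^{4} \, dx = \frac{72}{\left(a + 1\right)^{5}},$$
and the integrand here is exactly the target integrand, so $I = \frac{72}{\left(a + 1\right)^{5}}$.

Setting $a = \frac{1}{4}$:
$$I = \frac{73728}{3125}.$$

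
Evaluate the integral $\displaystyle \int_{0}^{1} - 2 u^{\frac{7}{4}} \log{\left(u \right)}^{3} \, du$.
$\frac{3072}{14641}$

Start from the elementary integral
$$J(a) = \int_{0}^{1} - 2 u^{a} \, du = - \frac{2}{a + 1}.$$

Differentiating under the integral sign brings down a factor of $\ln u$:
$$\frac{dJ}{da} = \int_{0}^{1} - 2 u^{a} \log{\left(u \right)} \, du = \frac{2}{\left(a + 1\right)^{2}}.$$

Repeating $3$ times in total — each differentiation brings down another $\ln u$ — gives
$$\frac{d^{3}J}{da^{3}} = \int_{0}^{1} - 2 u^{a} \log{\left(u \right)}^{3} \, du = \frac{12}{\left(a + 1\right)^{4}},$$
and the integrand here is exactly the target integrand, so $I = \frac{12}{\left(a + 1\right)^{4}}$.

Setting $a = \frac{7}{4}$:
$$I = \frac{3072}{14641}.$$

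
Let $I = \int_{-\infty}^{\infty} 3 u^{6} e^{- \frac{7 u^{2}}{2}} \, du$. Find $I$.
$\frac{45 \sqrt{14} \sqrt{\pi}}{2401}$

Start from the elementary integral
$$J(a) = \int_{-\infty}^{\infty} 3 e^{- a u^{2}} \, du = \frac{3 \sqrt{\pi}}{\sqrt{a}}.$$

Differentiating under the integral sign brings down a factor of $(-u^2)$:
$$\frac{dJ}{da} = \int_{-\infty}^{\infty} - 3 u^{2} e^{- a u^{2}} \, du = - \frac{3 \sqrt{\pi}}{2 a^{\frac{3}{2}}}.$$

Repeating $3$ times in total — each differentiation brings down another $(-u^2)$ — gives
$$\frac{d^{3}J}{da^{3}} = \int_{-\infty}^{\infty} - 3 u^{6} e^{- a u^{2}} \, du = - \frac{45 \sqrt{\pi}}{8 a^{\frac{7}{2}}},$$
and the integrand here is $(-1)^{3}$ times the target integrand, so $I = (-1)^{3}\,\frac{d^{3}J}{da^{3}} = \frac{45 \sqrt{\pi}}{8 a^{\frac{7}{2}}}$.

Setting $a = \frac{7}{2}$:
$$I = \frac{45 \sqrt{14} \sqrt{\pi}}{2401}.$$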